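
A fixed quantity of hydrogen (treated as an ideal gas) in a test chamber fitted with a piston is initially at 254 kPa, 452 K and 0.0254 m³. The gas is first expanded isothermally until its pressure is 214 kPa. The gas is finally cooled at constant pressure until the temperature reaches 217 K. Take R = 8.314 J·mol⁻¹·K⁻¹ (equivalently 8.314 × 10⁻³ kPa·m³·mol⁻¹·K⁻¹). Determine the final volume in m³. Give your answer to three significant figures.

V₃ ≈ 0.0145 m³

Isothermal, so P V is constant: T₂ = T₁; V₂ = V₁·(P₁/P₂) = 0.03015 m³.
Isobaric, so V/T is constant: P₃ = P₂; V₃ = V₂·(T₃/T₂) = 0.01447 m³.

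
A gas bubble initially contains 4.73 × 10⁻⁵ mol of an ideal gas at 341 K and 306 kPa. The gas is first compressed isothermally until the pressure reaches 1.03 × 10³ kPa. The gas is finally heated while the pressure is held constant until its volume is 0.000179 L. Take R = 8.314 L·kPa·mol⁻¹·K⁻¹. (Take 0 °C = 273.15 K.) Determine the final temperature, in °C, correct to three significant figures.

From PV = nRT: V₁ = nRT₁/P₁ = 0.0004382 L.
Isothermal, so P V is constant: T₂ = T₁; V₂ = V₁·(P₁/P₂) = 0.0001302 L.
Isobaric, so V/T is constant: P₃ = P₂; T₃ = T₂·(V₃/V₂) = 468.8 K.

T₃ ≈ 196 °C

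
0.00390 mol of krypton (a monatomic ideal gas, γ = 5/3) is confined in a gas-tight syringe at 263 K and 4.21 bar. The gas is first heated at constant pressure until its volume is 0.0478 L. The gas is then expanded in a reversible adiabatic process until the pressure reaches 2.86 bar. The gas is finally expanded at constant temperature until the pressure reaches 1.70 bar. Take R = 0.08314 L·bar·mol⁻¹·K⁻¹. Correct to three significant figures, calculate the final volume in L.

V₄ ≈ 0.101 L

From PV = nRT: V₁ = nRT₁/P₁ = 0.02026 L.
Isobaric, so V/T is constant: P₂ = P₁; T₂ = T₁·(V₂/V₁) = 620.6 K.
Adiabatic (γ = 5/3), T V^(γ−1) and P V^γ constant: T₃ = T₂·(P₃/P₂)^((γ−1)/γ) = 531.7 K; V₃ = V₂·(P₂/P₃)^(1/γ) = 0.06028 L.
Isothermal, so P V is constant: T₄ = T₃; V₄ = V₃·(P₃/P₄) = 0.1014 L.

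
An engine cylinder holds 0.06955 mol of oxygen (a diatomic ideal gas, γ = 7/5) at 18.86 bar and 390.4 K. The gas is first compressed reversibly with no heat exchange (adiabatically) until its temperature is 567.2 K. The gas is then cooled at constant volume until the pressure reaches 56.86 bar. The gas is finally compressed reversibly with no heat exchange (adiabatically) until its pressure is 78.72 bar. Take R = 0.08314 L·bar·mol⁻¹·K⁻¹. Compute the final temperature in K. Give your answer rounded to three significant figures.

From PV = nRT: V₁ = nRT₁/P₁ = 0.1197 L.
Adiabatic (γ = 7/5), T V^(γ−1) and P V^γ constant: P₂ = P₁·(T₂/T₁)^(γ/(γ−1)) = 69.72 bar; V₂ = V₁·(T₁/T₂)^(1/(γ−1)) = 0.04704 L.
V constant ⇒ P ∝ T: V₃ = V₂; T₃ = T₂·(P₃/P₂) = 462.6 K.
Adiabatic (γ = 7/5), T V^(γ−1) and P V^γ constant: T₄ = T₃·(P₄/P₃)^((γ−1)/γ) = 507.7 K; V₄ = V₃·(P₃/P₄)^(1/γ) = 0.03729 L.

T₄ ≈ 508 K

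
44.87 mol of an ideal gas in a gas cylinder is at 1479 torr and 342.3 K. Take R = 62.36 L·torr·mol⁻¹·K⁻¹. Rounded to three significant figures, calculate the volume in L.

PV = nRT ⇒ V = nRT/P = (44.87 × 62.36 × 342.3) / 1479

V ≈ 648 L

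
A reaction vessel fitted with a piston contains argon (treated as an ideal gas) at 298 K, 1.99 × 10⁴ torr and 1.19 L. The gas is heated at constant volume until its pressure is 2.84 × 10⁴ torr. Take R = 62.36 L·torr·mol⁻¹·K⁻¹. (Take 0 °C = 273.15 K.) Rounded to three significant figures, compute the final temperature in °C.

T₂ ≈ 152 °C

Isochoric, so P/T is constant: V₂ = V₁; T₂ = T₁·(P₂/P₁) = 425.3 K.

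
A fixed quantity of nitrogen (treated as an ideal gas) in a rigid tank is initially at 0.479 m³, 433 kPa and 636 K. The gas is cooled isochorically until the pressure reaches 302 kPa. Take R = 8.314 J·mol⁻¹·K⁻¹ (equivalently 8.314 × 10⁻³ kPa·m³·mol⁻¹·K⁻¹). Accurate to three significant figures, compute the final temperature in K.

Isochoric, so P/T is constant: V₂ = V₁; T₂ = T₁·(P₂/P₁) = 443.6 K.

T₂ ≈ 444 K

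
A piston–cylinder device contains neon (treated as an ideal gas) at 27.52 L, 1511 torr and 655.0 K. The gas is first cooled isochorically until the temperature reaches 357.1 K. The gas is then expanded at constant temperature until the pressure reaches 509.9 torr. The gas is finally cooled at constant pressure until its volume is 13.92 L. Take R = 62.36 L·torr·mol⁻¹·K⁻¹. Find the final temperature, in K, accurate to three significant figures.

V constant ⇒ P ∝ T: V₂ = V₁; P₂ = P₁·(T₂/T₁) = 823.8 torr.
T constant ⇒ Boyle's law P V = const: T₃ = T₂; V₃ = V₂·(P₂/P₃) = 44.46 L.
P constant ⇒ V ∝ T: P₄ = P₃; T₄ = T₃·(V₄/V₃) = 111.8 K.

T₄ ≈ 112 K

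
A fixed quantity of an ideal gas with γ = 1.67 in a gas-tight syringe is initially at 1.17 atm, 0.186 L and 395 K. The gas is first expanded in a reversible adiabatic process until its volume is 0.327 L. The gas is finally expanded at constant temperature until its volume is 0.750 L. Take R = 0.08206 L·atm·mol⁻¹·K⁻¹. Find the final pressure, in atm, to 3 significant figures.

P₃ ≈ 0.199 atm

Reversible adiabatic, γ = 1.67: T₂ = T₁·(V₁/V₂)^(γ−1) = 270.7 K; P₂ = P₁·(V₁/V₂)^γ = 0.4560 atm.
Isothermal, so P V is constant: T₃ = T₂; P₃ = P₂·(V₂/V₃) = 0.1988 atm.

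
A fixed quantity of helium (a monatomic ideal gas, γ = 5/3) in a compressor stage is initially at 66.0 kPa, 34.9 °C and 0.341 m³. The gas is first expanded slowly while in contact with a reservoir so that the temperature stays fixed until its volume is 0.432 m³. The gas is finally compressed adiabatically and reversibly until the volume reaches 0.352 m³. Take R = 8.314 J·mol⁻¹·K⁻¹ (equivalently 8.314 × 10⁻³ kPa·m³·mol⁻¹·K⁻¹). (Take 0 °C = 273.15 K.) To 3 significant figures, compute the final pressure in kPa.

Convert: T₁ = 308.0 K.
T constant ⇒ Boyle's law P V = const: T₂ = T₁; P₂ = P₁·(V₁/V₂) = 52.10 kPa.
Adiabatic (γ = 5/3), T V^(γ−1) and P V^γ constant: T₃ = T₂·(V₂/V₃)^(γ−1) = 353.1 K; P₃ = P₂·(V₂/V₃)^γ = 73.29 kPa.

P₃ ≈ 73.3 kPa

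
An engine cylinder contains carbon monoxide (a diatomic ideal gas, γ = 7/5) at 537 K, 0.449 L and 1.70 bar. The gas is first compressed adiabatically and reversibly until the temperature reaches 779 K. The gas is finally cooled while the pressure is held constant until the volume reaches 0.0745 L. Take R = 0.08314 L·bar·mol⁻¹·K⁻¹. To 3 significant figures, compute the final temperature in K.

T₃ ≈ 328 K

Adiabatic (γ = 7/5), T V^(γ−1) and P V^γ constant: P₂ = P₁·(T₂/T₁)^(γ/(γ−1)) = 6.251 bar; V₂ = V₁·(T₁/T₂)^(1/(γ−1)) = 0.1771 L.
P constant ⇒ V ∝ T: P₃ = P₂; T₃ = T₂·(V₃/V₂) = 327.6 K.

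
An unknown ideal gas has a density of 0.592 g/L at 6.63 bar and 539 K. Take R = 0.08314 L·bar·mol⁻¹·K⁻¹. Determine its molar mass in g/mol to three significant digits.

M ≈ 4.00 g/mol

ρ = PM/(RT) ⇒ M = ρRT/P = (0.592 × 0.08314 × 539.0) / 6.63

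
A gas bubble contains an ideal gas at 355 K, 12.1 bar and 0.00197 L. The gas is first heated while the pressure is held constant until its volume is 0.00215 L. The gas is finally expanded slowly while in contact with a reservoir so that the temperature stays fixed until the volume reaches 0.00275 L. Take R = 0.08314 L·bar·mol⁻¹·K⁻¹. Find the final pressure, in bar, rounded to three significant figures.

Isobaric, so V/T is constant: P₂ = P₁; T₂ = T₁·(V₂/V₁) = 387.4 K.
T constant ⇒ Boyle's law P V = const: T₃ = T₂; P₃ = P₂·(V₂/V₃) = 9.460 bar.

P₃ ≈ 9.46 bar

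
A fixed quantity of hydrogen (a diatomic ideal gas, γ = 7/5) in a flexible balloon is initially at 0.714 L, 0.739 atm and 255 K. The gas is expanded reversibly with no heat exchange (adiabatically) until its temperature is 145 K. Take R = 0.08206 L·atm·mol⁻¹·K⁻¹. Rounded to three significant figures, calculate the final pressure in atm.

Adiabatic (γ = 7/5), T V^(γ−1) and P V^γ constant: P₂ = P₁·(T₂/T₁)^(γ/(γ−1)) = 0.1025 atm; V₂ = V₁·(T₁/T₂)^(1/(γ−1)) = 2.928 L.

P₂ ≈ 0.102 atm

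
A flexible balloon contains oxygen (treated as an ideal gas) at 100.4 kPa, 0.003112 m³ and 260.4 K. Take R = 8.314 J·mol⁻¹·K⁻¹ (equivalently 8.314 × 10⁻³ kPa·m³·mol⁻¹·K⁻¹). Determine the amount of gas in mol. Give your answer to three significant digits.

n ≈ 0.144 mol

PV = nRT ⇒ n = PV/(RT) = (100.4 × 0.003112) / (8.314 × 10⁻³ × 260.4)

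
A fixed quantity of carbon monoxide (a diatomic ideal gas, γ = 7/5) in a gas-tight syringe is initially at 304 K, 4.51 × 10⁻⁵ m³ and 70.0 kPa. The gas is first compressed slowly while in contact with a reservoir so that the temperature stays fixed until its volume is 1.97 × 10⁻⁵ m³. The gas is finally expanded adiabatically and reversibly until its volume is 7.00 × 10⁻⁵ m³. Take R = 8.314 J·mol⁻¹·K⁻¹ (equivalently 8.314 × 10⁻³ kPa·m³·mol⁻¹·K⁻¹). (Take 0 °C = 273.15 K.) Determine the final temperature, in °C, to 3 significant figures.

T₃ ≈ -90.1 °C

Isothermal, so P V is constant: T₂ = T₁; P₂ = P₁·(V₁/V₂) = 160.3 kPa.
Reversible adiabatic, γ = 7/5: T₃ = T₂·(V₂/V₃)^(γ−1) = 183.1 K; P₃ = P₂·(V₂/V₃)^γ = 27.16 kPa.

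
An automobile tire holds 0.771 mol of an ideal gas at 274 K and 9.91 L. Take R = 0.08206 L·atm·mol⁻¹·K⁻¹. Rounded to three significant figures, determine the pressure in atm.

P ≈ 1.75 atm

PV = nRT ⇒ P = nRT/V = (0.771 × 0.08206 × 274) / 9.91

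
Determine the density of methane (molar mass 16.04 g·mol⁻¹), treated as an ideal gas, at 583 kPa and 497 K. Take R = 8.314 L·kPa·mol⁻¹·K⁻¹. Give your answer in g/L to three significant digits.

ρ = PM/(RT) = (583 × 16.04) / (8.314 × 497.0)

ρ ≈ 2.26 g/L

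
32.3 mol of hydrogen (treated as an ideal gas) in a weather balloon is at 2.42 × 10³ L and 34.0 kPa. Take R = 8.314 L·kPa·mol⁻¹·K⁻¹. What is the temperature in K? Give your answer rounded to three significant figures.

T ≈ 306 K

PV = nRT ⇒ T = PV/(nR) = (34.0 × 2.42e+03) / (32.3 × 8.314)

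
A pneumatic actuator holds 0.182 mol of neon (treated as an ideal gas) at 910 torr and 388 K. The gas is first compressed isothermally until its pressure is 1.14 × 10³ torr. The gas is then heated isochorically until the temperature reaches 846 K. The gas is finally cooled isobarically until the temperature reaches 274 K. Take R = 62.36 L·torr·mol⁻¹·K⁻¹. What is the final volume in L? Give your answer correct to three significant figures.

From PV = nRT: V₁ = nRT₁/P₁ = 4.839 L.
T constant ⇒ Boyle's law P V = const: T₂ = T₁; V₂ = V₁·(P₁/P₂) = 3.863 L.
V constant ⇒ P ∝ T: V₃ = V₂; P₃ = P₂·(T₃/T₂) = 2486 torr.
P constant ⇒ V ∝ T: P₄ = P₃; V₄ = V₃·(T₄/T₃) = 1.251 L.

V₄ ≈ 1.25 L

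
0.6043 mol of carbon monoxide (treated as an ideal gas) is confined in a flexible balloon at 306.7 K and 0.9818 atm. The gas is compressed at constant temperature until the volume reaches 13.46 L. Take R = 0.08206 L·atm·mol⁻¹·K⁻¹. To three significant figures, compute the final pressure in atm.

P₂ ≈ 1.13 atm

From PV = nRT: V₁ = nRT₁/P₁ = 15.49 L.
Isothermal, so P V is constant: T₂ = T₁; P₂ = P₁·(V₁/V₂) = 1.130 atm.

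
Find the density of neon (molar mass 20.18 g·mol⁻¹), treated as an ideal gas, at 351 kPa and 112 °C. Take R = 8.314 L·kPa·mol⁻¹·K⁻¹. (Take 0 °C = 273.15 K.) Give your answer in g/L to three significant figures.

ρ ≈ 2.21 g/L

ρ = PM/(RT) = (351 × 20.18) / (8.314 × 385.1)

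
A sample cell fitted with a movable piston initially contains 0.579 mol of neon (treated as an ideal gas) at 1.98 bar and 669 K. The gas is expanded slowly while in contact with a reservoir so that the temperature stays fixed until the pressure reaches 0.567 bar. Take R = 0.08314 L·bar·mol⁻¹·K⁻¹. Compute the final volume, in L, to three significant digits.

From PV = nRT: V₁ = nRT₁/P₁ = 16.26 L.
T constant ⇒ Boyle's law P V = const: T₂ = T₁; V₂ = V₁·(P₁/P₂) = 56.80 L.

V₂ ≈ 56.8 L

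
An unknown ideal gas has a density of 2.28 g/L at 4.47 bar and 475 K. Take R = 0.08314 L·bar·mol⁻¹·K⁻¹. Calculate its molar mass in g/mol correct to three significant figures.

M ≈ 20.1 g/mol

ρ = PM/(RT) ⇒ M = ρRT/P = (2.28 × 0.08314 × 475.0) / 4.47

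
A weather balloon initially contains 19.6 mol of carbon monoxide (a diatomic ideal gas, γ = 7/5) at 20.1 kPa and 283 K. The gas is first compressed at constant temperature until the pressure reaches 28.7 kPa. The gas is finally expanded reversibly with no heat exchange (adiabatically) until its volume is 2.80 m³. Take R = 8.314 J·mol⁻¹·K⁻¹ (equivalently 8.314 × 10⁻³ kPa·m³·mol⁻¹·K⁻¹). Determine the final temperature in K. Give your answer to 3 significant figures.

T₃ ≈ 227 K

From PV = nRT: V₁ = nRT₁/P₁ = 2.294 m³.
T constant ⇒ Boyle's law P V = const: T₂ = T₁; V₂ = V₁·(P₁/P₂) = 1.607 m³.
Adiabatic (γ = 7/5), T V^(γ−1) and P V^γ constant: T₃ = T₂·(V₂/V₃)^(γ−1) = 226.6 K; P₃ = P₂·(V₂/V₃)^γ = 13.19 kPa.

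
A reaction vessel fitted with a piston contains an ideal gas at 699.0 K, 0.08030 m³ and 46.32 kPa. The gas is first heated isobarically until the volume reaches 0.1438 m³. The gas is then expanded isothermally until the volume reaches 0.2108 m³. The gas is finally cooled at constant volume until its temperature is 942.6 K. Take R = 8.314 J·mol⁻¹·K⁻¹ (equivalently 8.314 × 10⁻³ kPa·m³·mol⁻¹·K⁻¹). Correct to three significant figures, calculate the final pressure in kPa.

Isobaric, so V/T is constant: P₂ = P₁; T₂ = T₁·(V₂/V₁) = 1252 K.
Isothermal, so P V is constant: T₃ = T₂; P₃ = P₂·(V₂/V₃) = 31.60 kPa.
V constant ⇒ P ∝ T: V₄ = V₃; P₄ = P₃·(T₄/T₃) = 23.79 kPa.

P₄ ≈ 23.8 kPa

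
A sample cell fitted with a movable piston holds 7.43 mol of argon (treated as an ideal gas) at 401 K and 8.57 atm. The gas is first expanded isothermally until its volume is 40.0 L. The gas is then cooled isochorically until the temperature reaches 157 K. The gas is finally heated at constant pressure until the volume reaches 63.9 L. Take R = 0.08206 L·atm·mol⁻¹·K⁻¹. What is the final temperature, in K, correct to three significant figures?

From PV = nRT: V₁ = nRT₁/P₁ = 28.53 L.
Isothermal, so P V is constant: T₂ = T₁; P₂ = P₁·(V₁/V₂) = 6.112 atm.
V constant ⇒ P ∝ T: V₃ = V₂; P₃ = P₂·(T₃/T₂) = 2.393 atm.
Isobaric, so V/T is constant: P₄ = P₃; T₄ = T₃·(V₄/V₃) = 250.8 K.

T₄ ≈ 251 K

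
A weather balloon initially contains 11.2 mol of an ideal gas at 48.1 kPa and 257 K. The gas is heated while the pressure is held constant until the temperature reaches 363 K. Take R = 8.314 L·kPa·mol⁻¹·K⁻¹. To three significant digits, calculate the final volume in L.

V₂ ≈ 703 L

From PV = nRT: V₁ = nRT₁/P₁ = 497.5 L.
P constant ⇒ V ∝ T: P₂ = P₁; V₂ = V₁·(T₂/T₁) = 702.7 L.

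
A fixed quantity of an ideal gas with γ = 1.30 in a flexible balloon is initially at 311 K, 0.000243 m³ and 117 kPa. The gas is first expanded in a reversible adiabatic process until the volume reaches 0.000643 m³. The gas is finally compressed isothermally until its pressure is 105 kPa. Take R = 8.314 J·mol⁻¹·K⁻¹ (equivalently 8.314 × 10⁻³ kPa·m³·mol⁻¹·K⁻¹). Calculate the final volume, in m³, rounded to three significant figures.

V₃ ≈ 0.000202 m³

Reversible adiabatic, γ = 1.30: T₂ = T₁·(V₁/V₂)^(γ−1) = 232.3 K; P₂ = P₁·(V₁/V₂)^γ = 33.02 kPa.
T constant ⇒ Boyle's law P V = const: T₃ = T₂; V₃ = V₂·(P₂/P₃) = 0.0002022 m³.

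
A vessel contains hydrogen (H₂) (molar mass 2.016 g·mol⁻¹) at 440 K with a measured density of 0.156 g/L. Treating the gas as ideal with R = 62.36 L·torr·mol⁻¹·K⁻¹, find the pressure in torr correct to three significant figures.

P ≈ 2.12e+03 torr

ρ = PM/(RT) ⇒ P = ρRT/M = (0.156 × 62.36 × 440.0) / 2.016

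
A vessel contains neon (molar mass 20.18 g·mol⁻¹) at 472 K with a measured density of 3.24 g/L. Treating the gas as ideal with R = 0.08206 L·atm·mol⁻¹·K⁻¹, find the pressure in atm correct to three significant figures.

ρ = PM/(RT) ⇒ P = ρRT/M = (3.24 × 0.08206 × 472.0) / 20.18

P ≈ 6.22 atm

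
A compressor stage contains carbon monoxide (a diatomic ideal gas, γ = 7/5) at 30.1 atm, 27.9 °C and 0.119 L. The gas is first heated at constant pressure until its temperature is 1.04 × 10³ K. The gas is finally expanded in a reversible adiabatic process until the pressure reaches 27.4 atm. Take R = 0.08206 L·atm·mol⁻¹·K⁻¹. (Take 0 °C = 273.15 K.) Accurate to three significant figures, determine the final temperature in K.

T₃ ≈ 1.01e+03 K

Convert: T₁ = 301.0 K.
Isobaric, so V/T is constant: P₂ = P₁; V₂ = V₁·(T₂/T₁) = 0.4111 L.
Adiabatic (γ = 7/5), T V^(γ−1) and P V^γ constant: T₃ = T₂·(P₃/P₂)^((γ−1)/γ) = 1012 K; V₃ = V₂·(P₂/P₃)^(1/γ) = 0.4396 L.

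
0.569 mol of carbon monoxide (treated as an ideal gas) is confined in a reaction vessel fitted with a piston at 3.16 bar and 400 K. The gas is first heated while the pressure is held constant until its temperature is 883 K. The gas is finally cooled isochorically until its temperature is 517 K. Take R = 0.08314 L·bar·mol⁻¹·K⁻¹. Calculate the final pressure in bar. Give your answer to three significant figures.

From PV = nRT: V₁ = nRT₁/P₁ = 5.988 L.
Isobaric, so V/T is constant: P₂ = P₁; V₂ = V₁·(T₂/T₁) = 13.22 L.
Isochoric, so P/T is constant: V₃ = V₂; P₃ = P₂·(T₃/T₂) = 1.850 bar.

P₃ ≈ 1.85 bar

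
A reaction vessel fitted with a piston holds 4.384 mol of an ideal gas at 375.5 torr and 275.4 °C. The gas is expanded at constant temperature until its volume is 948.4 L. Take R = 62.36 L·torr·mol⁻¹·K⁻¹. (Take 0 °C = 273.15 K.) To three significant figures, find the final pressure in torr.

Convert: T₁ = 548.5 K.
From PV = nRT: V₁ = nRT₁/P₁ = 399.4 L.
Isothermal, so P V is constant: T₂ = T₁; P₂ = P₁·(V₁/V₂) = 158.1 torr.

P₂ ≈ 158 torr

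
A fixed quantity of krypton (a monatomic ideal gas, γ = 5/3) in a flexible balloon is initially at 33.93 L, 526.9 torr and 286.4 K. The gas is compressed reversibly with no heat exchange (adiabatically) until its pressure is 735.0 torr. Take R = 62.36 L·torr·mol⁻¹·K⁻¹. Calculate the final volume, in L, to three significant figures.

Reversible adiabatic, γ = 5/3: T₂ = T₁·(P₂/P₁)^((γ−1)/γ) = 327.2 K; V₂ = V₁·(P₁/P₂)^(1/γ) = 27.79 L.

V₂ ≈ 27.8 L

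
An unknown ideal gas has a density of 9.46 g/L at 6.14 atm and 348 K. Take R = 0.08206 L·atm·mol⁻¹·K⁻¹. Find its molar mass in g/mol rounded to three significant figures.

ρ = PM/(RT) ⇒ M = ρRT/P = (9.46 × 0.08206 × 348.0) / 6.14

M ≈ 44.0 g/mol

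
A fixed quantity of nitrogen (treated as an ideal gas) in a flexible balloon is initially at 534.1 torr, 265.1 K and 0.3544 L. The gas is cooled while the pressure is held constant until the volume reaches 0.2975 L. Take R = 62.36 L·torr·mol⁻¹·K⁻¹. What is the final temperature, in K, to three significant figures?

T₂ ≈ 223 K

Isobaric, so V/T is constant: P₂ = P₁; T₂ = T₁·(V₂/V₁) = 222.5 K.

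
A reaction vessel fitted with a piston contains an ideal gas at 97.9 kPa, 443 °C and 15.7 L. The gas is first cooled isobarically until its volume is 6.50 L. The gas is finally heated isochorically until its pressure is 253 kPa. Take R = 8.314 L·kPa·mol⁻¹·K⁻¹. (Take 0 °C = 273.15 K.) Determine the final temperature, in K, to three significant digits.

T₃ ≈ 766 K

Convert: T₁ = 716.1 K.
Isobaric, so V/T is constant: P₂ = P₁; T₂ = T₁·(V₂/V₁) = 296.5 K.
V constant ⇒ P ∝ T: V₃ = V₂; T₃ = T₂·(P₃/P₂) = 766.2 K.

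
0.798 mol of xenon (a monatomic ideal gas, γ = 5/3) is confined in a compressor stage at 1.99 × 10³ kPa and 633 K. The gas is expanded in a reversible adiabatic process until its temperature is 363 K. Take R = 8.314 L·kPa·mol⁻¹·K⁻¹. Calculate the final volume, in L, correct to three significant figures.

From PV = nRT: V₁ = nRT₁/P₁ = 2.110 L.
Reversible adiabatic, γ = 5/3: P₂ = P₁·(T₂/T₁)^(γ/(γ−1)) = 495.6 kPa; V₂ = V₁·(T₁/T₂)^(1/(γ−1)) = 4.860 L.

V₂ ≈ 4.86 L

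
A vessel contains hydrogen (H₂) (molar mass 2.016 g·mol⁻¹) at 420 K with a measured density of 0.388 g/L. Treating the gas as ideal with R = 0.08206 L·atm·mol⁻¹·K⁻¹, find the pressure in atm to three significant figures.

P ≈ 6.63 atm

ρ = PM/(RT) ⇒ P = ρRT/M = (0.388 × 0.08206 × 420.0) / 2.016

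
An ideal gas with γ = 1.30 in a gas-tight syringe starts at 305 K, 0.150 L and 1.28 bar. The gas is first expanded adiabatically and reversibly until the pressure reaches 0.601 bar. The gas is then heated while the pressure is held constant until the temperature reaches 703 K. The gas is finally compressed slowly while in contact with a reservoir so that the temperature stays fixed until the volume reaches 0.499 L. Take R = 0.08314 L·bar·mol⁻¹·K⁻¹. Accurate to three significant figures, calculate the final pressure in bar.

P₄ ≈ 0.887 bar

Reversible adiabatic, γ = 1.30: T₂ = T₁·(P₂/P₁)^((γ−1)/γ) = 256.2 K; V₂ = V₁·(P₁/P₂)^(1/γ) = 0.2683 L.
Isobaric, so V/T is constant: P₃ = P₂; V₃ = V₂·(T₃/T₂) = 0.7363 L.
Isothermal, so P V is constant: T₄ = T₃; P₄ = P₃·(V₃/V₄) = 0.8869 bar.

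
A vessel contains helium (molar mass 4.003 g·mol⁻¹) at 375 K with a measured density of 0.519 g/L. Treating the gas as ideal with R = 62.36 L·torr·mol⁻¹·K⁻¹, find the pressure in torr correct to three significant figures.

P ≈ 3.03e+03 torr

ρ = PM/(RT) ⇒ P = ρRT/M = (0.519 × 62.36 × 375.0) / 4.003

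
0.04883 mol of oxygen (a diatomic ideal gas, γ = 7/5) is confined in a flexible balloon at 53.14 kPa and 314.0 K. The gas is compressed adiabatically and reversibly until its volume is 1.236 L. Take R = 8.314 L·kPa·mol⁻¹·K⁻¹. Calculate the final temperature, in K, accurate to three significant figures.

T₂ ≈ 409 K

From PV = nRT: V₁ = nRT₁/P₁ = 2.399 L.
Reversible adiabatic, γ = 7/5: T₂ = T₁·(V₁/V₂)^(γ−1) = 409.4 K; P₂ = P₁·(V₁/V₂)^γ = 134.5 kPa.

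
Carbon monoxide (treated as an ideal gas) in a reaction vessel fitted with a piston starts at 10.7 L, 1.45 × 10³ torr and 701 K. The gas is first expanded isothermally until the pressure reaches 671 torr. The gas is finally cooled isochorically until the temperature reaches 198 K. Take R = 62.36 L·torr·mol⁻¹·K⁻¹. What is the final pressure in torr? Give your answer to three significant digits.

P₃ ≈ 190 torr

T constant ⇒ Boyle's law P V = const: T₂ = T₁; V₂ = V₁·(P₁/P₂) = 23.12 L.
V constant ⇒ P ∝ T: V₃ = V₂; P₃ = P₂·(T₃/T₂) = 189.5 torr.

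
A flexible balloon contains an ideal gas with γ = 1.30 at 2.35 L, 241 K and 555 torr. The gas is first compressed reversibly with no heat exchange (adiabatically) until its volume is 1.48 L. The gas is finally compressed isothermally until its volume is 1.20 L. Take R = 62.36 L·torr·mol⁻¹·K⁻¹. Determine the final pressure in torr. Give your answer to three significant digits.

Adiabatic (γ = 1.30), T V^(γ−1) and P V^γ constant: T₂ = T₁·(V₁/V₂)^(γ−1) = 276.9 K; P₂ = P₁·(V₁/V₂)^γ = 1012 torr.
Isothermal, so P V is constant: T₃ = T₂; P₃ = P₂·(V₂/V₃) = 1249 torr.

P₃ ≈ 1.25e+03 torr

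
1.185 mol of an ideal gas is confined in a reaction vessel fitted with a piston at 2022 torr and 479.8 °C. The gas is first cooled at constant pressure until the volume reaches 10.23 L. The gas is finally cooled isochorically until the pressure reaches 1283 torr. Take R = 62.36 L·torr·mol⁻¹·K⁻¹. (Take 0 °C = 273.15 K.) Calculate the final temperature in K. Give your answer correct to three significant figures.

Convert: T₁ = 753.0 K.
From PV = nRT: V₁ = nRT₁/P₁ = 27.52 L.
Isobaric, so V/T is constant: P₂ = P₁; T₂ = T₁·(V₂/V₁) = 279.9 K.
V constant ⇒ P ∝ T: V₃ = V₂; T₃ = T₂·(P₃/P₂) = 177.6 K.

T₃ ≈ 178 K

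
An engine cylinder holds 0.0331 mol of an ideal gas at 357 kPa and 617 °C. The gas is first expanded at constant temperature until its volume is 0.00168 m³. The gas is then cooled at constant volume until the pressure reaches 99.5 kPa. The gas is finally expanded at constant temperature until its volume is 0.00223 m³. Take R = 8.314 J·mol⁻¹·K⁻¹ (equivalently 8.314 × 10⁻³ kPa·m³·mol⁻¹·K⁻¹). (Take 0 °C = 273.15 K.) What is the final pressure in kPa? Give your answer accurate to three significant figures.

P₄ ≈ 75.0 kPa

Convert: T₁ = 890.1 K.
From PV = nRT: V₁ = nRT₁/P₁ = 0.0006862 m³.
T constant ⇒ Boyle's law P V = const: T₂ = T₁; P₂ = P₁·(V₁/V₂) = 145.8 kPa.
V constant ⇒ P ∝ T: V₃ = V₂; T₃ = T₂·(P₃/P₂) = 607.4 K.
T constant ⇒ Boyle's law P V = const: T₄ = T₃; P₄ = P₃·(V₃/V₄) = 74.96 kPa.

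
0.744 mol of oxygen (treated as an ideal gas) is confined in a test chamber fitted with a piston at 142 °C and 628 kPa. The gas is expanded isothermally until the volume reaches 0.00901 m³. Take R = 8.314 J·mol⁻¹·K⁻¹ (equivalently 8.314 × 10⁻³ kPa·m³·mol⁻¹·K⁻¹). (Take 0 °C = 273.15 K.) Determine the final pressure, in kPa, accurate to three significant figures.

Convert: T₁ = 415.1 K.
From PV = nRT: V₁ = nRT₁/P₁ = 0.004089 m³.
Isothermal, so P V is constant: T₂ = T₁; P₂ = P₁·(V₁/V₂) = 285.0 kPa.

P₂ ≈ 285 kPa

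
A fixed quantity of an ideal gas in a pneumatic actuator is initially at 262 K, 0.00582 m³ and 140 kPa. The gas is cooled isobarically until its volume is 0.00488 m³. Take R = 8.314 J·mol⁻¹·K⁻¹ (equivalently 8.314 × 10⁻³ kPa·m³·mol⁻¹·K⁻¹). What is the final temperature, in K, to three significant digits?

P constant ⇒ V ∝ T: P₂ = P₁; T₂ = T₁·(V₂/V₁) = 219.7 K.

T₂ ≈ 220 K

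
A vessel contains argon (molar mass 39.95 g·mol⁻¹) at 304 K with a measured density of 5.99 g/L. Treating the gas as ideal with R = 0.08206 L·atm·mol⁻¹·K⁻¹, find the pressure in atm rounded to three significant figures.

P ≈ 3.74 atm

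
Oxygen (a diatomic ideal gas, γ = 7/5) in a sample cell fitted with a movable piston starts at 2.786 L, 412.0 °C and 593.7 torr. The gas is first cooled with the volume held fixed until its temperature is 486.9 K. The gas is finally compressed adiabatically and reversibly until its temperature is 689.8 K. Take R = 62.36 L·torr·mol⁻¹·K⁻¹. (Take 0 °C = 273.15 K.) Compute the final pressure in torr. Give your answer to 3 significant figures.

P₃ ≈ 1.43e+03 torr

Convert: T₁ = 685.1 K.
Isochoric, so P/T is constant: V₂ = V₁; P₂ = P₁·(T₂/T₁) = 421.9 torr.
Reversible adiabatic, γ = 7/5: P₃ = P₂·(T₃/T₂)^(γ/(γ−1)) = 1428 torr; V₃ = V₂·(T₂/T₃)^(1/(γ−1)) = 1.166 L.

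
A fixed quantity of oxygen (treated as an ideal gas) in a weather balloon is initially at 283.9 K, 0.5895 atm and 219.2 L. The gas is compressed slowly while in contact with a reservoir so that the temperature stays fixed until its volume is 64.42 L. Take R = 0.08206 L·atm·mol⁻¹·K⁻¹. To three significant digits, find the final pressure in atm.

P₂ ≈ 2.01 atm

Isothermal, so P V is constant: T₂ = T₁; P₂ = P₁·(V₁/V₂) = 2.006 atm.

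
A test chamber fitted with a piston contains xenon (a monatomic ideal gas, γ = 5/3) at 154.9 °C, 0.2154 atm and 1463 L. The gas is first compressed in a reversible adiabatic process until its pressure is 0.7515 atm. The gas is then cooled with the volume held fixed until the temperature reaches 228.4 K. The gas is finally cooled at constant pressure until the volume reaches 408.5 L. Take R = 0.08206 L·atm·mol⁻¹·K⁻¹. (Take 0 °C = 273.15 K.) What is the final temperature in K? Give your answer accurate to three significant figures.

T₄ ≈ 135 K

Convert: T₁ = 428.0 K.
Adiabatic (γ = 5/3), T V^(γ−1) and P V^γ constant: T₂ = T₁·(P₂/P₁)^((γ−1)/γ) = 705.6 K; V₂ = V₁·(P₁/P₂)^(1/γ) = 691.2 L.
V constant ⇒ P ∝ T: V₃ = V₂; P₃ = P₂·(T₃/T₂) = 0.2433 atm.
Isobaric, so V/T is constant: P₄ = P₃; T₄ = T₃·(V₄/V₃) = 135.0 K.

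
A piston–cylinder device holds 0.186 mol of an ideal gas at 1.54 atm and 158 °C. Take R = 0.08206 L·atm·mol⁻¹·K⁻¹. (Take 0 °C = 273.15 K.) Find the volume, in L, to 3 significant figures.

Convert: T = 431.15 K.
PV = nRT ⇒ V = nRT/P = (0.186 × 0.08206 × 431.15) / 1.54

V ≈ 4.27 L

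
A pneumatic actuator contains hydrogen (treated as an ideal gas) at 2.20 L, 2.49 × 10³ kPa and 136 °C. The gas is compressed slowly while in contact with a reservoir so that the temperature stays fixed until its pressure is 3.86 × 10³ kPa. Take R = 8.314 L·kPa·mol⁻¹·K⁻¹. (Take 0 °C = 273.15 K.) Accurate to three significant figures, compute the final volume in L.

Convert: T₁ = 409.1 K.
Isothermal, so P V is constant: T₂ = T₁; V₂ = V₁·(P₁/P₂) = 1.419 L.

V₂ ≈ 1.42 L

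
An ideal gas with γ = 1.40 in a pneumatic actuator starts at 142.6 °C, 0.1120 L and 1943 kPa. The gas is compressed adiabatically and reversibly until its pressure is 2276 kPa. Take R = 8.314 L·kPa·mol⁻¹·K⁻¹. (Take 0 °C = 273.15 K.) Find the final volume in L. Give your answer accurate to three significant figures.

Convert: T₁ = 415.8 K.
Reversible adiabatic, γ = 1.40: T₂ = T₁·(P₂/P₁)^((γ−1)/γ) = 435.0 K; V₂ = V₁·(P₁/P₂)^(1/γ) = 0.1000 L.

V₂ ≈ 0.100 L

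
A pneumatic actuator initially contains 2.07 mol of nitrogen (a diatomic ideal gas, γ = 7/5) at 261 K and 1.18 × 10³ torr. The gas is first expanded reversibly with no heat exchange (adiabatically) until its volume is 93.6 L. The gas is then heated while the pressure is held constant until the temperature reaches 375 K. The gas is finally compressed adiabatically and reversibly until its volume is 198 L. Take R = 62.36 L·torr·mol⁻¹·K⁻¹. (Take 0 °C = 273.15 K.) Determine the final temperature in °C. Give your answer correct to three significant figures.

From PV = nRT: V₁ = nRT₁/P₁ = 28.55 L.
Reversible adiabatic, γ = 7/5: T₂ = T₁·(V₁/V₂)^(γ−1) = 162.3 K; P₂ = P₁·(V₁/V₂)^γ = 223.9 torr.
P constant ⇒ V ∝ T: P₃ = P₂; V₃ = V₂·(T₃/T₂) = 216.2 L.
Adiabatic (γ = 7/5), T V^(γ−1) and P V^γ constant: T₄ = T₃·(V₃/V₄)^(γ−1) = 388.4 K; P₄ = P₃·(V₃/V₄)^γ = 253.2 torr.

T₄ ≈ 115 °C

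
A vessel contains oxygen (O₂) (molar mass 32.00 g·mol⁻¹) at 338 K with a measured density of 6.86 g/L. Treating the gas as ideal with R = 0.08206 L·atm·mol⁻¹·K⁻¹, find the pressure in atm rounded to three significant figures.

P ≈ 5.95 atm

ρ = PM/(RT) ⇒ P = ρRT/M = (6.86 × 0.08206 × 338.0) / 32.00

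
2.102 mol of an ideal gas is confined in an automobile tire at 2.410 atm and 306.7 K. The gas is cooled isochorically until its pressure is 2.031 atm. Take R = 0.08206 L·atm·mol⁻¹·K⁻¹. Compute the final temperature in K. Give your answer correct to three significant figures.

T₂ ≈ 258 K

From PV = nRT: V₁ = nRT₁/P₁ = 21.95 L.
V constant ⇒ P ∝ T: V₂ = V₁; T₂ = T₁·(P₂/P₁) = 258.5 K.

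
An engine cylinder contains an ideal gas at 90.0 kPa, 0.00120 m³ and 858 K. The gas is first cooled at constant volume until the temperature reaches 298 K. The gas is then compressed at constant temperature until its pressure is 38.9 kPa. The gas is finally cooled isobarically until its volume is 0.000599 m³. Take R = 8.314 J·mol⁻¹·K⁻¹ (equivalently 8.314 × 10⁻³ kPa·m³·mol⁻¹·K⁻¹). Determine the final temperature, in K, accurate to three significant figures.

Isochoric, so P/T is constant: V₂ = V₁; P₂ = P₁·(T₂/T₁) = 31.26 kPa.
T constant ⇒ Boyle's law P V = const: T₃ = T₂; V₃ = V₂·(P₂/P₃) = 0.0009643 m³.
P constant ⇒ V ∝ T: P₄ = P₃; T₄ = T₃·(V₄/V₃) = 185.1 K.

T₄ ≈ 185 K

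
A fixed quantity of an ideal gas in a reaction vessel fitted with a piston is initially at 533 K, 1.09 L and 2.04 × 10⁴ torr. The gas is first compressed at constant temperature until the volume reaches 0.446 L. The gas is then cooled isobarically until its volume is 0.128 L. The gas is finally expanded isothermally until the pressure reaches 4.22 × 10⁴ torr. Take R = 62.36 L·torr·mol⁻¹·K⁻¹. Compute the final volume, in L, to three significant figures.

Isothermal, so P V is constant: T₂ = T₁; P₂ = P₁·(V₁/V₂) = 4.986e+04 torr.
Isobaric, so V/T is constant: P₃ = P₂; T₃ = T₂·(V₃/V₂) = 153.0 K.
T constant ⇒ Boyle's law P V = const: T₄ = T₃; V₄ = V₃·(P₃/P₄) = 0.1512 L.

V₄ ≈ 0.151 L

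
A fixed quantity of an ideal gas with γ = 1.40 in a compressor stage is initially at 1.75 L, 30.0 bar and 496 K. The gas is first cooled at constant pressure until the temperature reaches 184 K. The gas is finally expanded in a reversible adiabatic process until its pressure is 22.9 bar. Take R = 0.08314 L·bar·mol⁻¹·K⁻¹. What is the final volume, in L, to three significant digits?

Isobaric, so V/T is constant: P₂ = P₁; V₂ = V₁·(T₂/T₁) = 0.6492 L.
Adiabatic (γ = 1.40), T V^(γ−1) and P V^γ constant: T₃ = T₂·(P₃/P₂)^((γ−1)/γ) = 170.3 K; V₃ = V₂·(P₂/P₃)^(1/γ) = 0.7873 L.

V₃ ≈ 0.787 L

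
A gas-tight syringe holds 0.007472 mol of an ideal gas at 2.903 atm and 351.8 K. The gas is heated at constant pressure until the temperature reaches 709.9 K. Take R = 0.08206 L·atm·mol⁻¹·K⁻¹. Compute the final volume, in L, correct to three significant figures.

V₂ ≈ 0.150 L

From PV = nRT: V₁ = nRT₁/P₁ = 0.07430 L.
P constant ⇒ V ∝ T: P₂ = P₁; V₂ = V₁·(T₂/T₁) = 0.1499 L.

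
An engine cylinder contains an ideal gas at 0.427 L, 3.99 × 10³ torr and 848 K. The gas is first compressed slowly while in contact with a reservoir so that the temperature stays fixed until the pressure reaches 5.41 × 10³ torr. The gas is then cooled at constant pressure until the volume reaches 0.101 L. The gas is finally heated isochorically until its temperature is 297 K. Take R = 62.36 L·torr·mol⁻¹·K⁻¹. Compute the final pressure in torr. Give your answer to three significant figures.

P₄ ≈ 5.91e+03 torr

Isothermal, so P V is constant: T₂ = T₁; V₂ = V₁·(P₁/P₂) = 0.3149 L.
P constant ⇒ V ∝ T: P₃ = P₂; T₃ = T₂·(V₃/V₂) = 272.0 K.
Isochoric, so P/T is constant: V₄ = V₃; P₄ = P₃·(T₄/T₃) = 5908 torr.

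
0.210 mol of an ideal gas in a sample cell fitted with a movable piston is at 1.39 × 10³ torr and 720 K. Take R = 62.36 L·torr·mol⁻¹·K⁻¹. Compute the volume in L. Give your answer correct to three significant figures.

V ≈ 6.78 L

PV = nRT ⇒ V = nRT/P = (0.210 × 62.36 × 720) / 1.39e+03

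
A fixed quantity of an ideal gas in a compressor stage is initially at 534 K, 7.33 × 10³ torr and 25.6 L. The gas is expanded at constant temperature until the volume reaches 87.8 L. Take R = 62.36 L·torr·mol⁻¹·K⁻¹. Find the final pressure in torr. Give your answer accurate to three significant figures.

T constant ⇒ Boyle's law P V = const: T₂ = T₁; P₂ = P₁·(V₁/V₂) = 2137 torr.

P₂ ≈ 2.14e+03 torr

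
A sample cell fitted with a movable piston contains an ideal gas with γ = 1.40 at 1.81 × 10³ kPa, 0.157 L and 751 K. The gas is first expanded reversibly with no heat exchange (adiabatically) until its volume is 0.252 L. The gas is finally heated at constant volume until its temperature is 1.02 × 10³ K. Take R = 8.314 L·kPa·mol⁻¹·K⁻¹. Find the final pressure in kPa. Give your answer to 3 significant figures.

Reversible adiabatic, γ = 1.40: T₂ = T₁·(V₁/V₂)^(γ−1) = 621.5 K; P₂ = P₁·(V₁/V₂)^γ = 933.2 kPa.
V constant ⇒ P ∝ T: V₃ = V₂; P₃ = P₂·(T₃/T₂) = 1532 kPa.

P₃ ≈ 1.53e+03 kPa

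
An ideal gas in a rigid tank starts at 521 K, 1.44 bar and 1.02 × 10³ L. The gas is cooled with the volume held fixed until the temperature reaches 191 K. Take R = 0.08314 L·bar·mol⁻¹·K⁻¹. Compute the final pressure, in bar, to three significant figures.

P₂ ≈ 0.528 bar

Isochoric, so P/T is constant: V₂ = V₁; P₂ = P₁·(T₂/T₁) = 0.5279 bar.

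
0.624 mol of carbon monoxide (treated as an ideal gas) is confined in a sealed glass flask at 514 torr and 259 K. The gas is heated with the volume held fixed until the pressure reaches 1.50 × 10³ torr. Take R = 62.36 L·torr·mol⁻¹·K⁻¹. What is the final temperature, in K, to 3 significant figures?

From PV = nRT: V₁ = nRT₁/P₁ = 19.61 L.
Isochoric, so P/T is constant: V₂ = V₁; T₂ = T₁·(P₂/P₁) = 755.8 K.

T₂ ≈ 756 K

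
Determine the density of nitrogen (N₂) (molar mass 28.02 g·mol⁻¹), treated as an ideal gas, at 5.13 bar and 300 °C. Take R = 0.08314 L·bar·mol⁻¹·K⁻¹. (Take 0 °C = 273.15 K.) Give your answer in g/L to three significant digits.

ρ = PM/(RT) = (5.13 × 28.02) / (0.08314 × 573.1)

ρ ≈ 3.02 g/L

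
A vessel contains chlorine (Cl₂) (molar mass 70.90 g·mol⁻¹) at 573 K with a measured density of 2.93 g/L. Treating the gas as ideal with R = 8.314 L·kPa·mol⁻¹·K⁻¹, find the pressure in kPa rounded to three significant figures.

P ≈ 197 kPa

ρ = PM/(RT) ⇒ P = ρRT/M = (2.93 × 8.314 × 573.0) / 70.90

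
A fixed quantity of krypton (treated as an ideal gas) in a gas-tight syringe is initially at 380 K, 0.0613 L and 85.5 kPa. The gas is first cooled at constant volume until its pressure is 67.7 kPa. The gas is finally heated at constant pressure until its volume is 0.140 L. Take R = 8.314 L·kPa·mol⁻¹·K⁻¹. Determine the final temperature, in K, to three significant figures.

T₃ ≈ 687 K

Isochoric, so P/T is constant: V₂ = V₁; T₂ = T₁·(P₂/P₁) = 300.9 K.
P constant ⇒ V ∝ T: P₃ = P₂; T₃ = T₂·(V₃/V₂) = 687.2 K.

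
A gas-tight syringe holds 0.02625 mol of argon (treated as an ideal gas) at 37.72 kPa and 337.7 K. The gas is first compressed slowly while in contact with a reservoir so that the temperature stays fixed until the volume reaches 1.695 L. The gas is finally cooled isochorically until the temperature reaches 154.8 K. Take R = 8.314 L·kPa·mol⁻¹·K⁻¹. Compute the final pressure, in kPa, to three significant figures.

P₃ ≈ 19.9 kPa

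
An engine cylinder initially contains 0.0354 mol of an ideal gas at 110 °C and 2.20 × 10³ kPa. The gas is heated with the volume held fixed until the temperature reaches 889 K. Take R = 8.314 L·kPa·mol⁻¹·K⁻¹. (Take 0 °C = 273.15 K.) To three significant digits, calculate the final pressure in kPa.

P₂ ≈ 5.10e+03 kPa

Convert: T₁ = 383.1 K.
From PV = nRT: V₁ = nRT₁/P₁ = 0.05126 L.
V constant ⇒ P ∝ T: V₂ = V₁; P₂ = P₁·(T₂/T₁) = 5105 kPa.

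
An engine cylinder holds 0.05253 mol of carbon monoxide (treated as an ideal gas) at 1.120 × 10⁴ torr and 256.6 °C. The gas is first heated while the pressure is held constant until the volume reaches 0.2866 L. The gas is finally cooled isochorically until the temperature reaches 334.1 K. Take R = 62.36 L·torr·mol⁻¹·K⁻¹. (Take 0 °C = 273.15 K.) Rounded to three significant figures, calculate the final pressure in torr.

Convert: T₁ = 529.8 K.
From PV = nRT: V₁ = nRT₁/P₁ = 0.1549 L.
P constant ⇒ V ∝ T: P₂ = P₁; T₂ = T₁·(V₂/V₁) = 979.9 K.
Isochoric, so P/T is constant: V₃ = V₂; P₃ = P₂·(T₃/T₂) = 3819 torr.

P₃ ≈ 3.82e+03 torr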